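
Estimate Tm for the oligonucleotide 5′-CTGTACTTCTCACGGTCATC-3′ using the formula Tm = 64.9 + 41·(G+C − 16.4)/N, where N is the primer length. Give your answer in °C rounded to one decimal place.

51.8°C

Base counts: A=3, T=7, G=3, C=7; G+C = 10, N = 20.
Tm = 64.9 + 41·(10 − 16.4)/20 = 64.9 + -262.40/20 = 51.8°C.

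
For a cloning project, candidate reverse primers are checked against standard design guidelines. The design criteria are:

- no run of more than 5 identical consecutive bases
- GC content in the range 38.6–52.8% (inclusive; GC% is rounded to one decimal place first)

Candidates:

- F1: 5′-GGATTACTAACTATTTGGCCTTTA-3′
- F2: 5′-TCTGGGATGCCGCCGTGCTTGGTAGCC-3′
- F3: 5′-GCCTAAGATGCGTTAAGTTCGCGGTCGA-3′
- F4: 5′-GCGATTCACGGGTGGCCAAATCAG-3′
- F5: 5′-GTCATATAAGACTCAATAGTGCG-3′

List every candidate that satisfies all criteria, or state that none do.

F5 only.

F1 (24 nt, A=6 T=10 G=4 C=4): longest run = 3 ✓; GC 8/24 = 33.3%, outside 38.6–52.8% ✗ — fails.
F2 (27 nt, A=2 T=7 G=10 C=8): longest run = 3 ✓; GC 18/27 = 66.7%, outside 38.6–52.8% ✗ — fails.
F3 (28 nt, A=6 T=7 G=9 C=6): longest run = 2 ✓; GC 15/28 = 53.6%, outside 38.6–52.8% ✗ — fails.
F4 (24 nt, A=6 T=4 G=8 C=6): longest run = 3 ✓; GC 14/24 = 58.3%, outside 38.6–52.8% ✗ — fails.
F5 (23 nt, A=8 T=6 G=5 C=4): longest run = 2 ✓; GC 9/23 = 39.1% ✓ — passes.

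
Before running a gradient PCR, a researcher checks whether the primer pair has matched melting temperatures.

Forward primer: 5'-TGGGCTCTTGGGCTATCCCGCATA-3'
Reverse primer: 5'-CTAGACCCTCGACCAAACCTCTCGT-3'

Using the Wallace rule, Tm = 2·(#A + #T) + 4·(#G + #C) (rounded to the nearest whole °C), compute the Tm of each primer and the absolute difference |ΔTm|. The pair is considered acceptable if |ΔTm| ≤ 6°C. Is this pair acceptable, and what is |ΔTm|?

Forward: A=3 T=7 G=7 C=7 → Tm = 2·10 + 4·14 = 76°C.
Reverse: A=6 T=5 G=3 C=11 → Tm = 2·11 + 4·14 = 78°C.
|ΔTm| = |76 − 78| = 2°C, ≤ 6°C.

|ΔTm| = 2°C; the pair is acceptable.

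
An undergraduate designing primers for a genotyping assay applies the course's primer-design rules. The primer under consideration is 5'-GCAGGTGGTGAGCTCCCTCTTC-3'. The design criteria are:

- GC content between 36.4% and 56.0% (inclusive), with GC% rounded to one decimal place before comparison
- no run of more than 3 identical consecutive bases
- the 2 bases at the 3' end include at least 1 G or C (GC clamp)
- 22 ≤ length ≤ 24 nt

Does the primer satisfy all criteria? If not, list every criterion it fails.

Fails: GC content.

Base counts: A=2, T=6, G=7, C=7 (length 22).
GC content: GC 14/22 = 63.6%, outside 36.4–56.0% ✗
homopolymer run: longest run = 3 ✓
GC clamp: 3' end TC has 1 G/C ✓
length: length 22 ✓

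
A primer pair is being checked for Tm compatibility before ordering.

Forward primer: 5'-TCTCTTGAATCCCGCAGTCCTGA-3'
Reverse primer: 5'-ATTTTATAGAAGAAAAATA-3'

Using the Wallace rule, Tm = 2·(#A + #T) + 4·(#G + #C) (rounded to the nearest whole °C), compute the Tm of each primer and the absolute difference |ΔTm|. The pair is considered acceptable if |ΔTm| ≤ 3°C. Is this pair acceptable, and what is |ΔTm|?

|ΔTm| = 28°C; the pair is not acceptable.

Forward: A=4 T=7 G=4 C=8 → Tm = 2·11 + 4·12 = 70°C.
Reverse: A=11 T=6 G=2 C=0 → Tm = 2·17 + 4·2 = 42°C.
|ΔTm| = |70 − 42| = 28°C, > 3°C.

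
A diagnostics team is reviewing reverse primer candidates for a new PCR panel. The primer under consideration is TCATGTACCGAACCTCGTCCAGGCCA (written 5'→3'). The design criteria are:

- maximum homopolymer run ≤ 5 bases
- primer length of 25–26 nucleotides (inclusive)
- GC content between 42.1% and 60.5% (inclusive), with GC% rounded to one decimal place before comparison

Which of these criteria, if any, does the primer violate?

Base counts: A=6, T=5, G=5, C=10 (length 26).
homopolymer run: longest run = 2 ✓
length: length 26 ✓
GC content: GC 15/26 = 57.7% ✓

Meets all criteria.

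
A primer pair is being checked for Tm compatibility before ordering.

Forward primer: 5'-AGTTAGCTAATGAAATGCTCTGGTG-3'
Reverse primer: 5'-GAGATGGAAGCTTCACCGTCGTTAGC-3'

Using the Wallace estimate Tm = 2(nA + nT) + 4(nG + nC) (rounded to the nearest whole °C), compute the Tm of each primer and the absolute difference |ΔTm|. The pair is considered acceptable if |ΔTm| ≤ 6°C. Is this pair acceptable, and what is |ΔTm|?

|ΔTm| = 10°C; the pair is not acceptable.

Forward: A=7 T=8 G=7 C=3 → Tm = 2·15 + 4·10 = 70°C.
Reverse: A=6 T=6 G=8 C=6 → Tm = 2·12 + 4·14 = 80°C.
|ΔTm| = |70 − 80| = 10°C, > 6°C.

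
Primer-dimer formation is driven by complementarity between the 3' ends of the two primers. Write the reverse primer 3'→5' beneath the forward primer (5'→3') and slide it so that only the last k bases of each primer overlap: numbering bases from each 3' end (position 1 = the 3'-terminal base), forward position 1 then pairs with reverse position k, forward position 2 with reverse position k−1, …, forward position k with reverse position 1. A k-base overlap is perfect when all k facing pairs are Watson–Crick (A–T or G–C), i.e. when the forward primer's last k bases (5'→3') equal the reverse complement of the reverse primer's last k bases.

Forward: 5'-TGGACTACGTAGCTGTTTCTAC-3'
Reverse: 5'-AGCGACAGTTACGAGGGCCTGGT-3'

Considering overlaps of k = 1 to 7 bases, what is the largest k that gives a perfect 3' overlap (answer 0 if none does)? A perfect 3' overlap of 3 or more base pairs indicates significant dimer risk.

Longest perfect overlap: 2 complementary base pairs; below the dimer-risk threshold (threshold 3).

Last 7 bases (5'→3') — forward …TTTCTAC, reverse …GCCTGGT.
Reverse complement of the reverse primer's last 7 bases: ACCAGGC; its first k bases are the reverse complement of the reverse primer's last k bases, so a perfect k-base overlap needs the forward primer's last k bases to equal them.
Comparing (forward last k vs required): k=1: C vs A ✗; k=2: AC vs AC ✓; k=3: TAC vs ACC ✗; k=4: CTAC vs ACCA ✗; k=5: TCTAC vs ACCAG ✗; k=6: TTCTAC vs ACCAGG ✗; k=7: TTTCTAC vs ACCAGGC ✗.
Only k = 2 is perfect, so the longest perfect 3' overlap is 2.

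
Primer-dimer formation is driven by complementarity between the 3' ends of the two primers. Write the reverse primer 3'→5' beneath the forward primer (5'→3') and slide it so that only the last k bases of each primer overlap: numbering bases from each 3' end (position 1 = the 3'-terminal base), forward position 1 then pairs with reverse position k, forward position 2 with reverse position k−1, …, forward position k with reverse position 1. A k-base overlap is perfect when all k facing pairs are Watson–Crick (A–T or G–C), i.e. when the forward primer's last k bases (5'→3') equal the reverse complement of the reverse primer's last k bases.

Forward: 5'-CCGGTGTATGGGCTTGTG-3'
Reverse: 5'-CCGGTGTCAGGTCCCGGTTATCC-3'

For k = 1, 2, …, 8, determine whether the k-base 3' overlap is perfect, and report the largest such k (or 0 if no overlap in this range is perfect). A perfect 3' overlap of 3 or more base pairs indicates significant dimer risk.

Last 8 bases (5'→3') — forward …GGCTTGTG, reverse …GGTTATCC.
Reverse complement of the reverse primer's last 8 bases: GGATAACC; its first k bases are the reverse complement of the reverse primer's last k bases, so a perfect k-base overlap needs the forward primer's last k bases to equal them.
Comparing (forward last k vs required): k=1: G vs G ✓; k=2: TG vs GG ✗; k=3: GTG vs GGA ✗; k=4: TGTG vs GGAT ✗; k=5: TTGTG vs GGATA ✗; k=6: CTTGTG vs GGATAA ✗; k=7: GCTTGTG vs GGATAAC ✗; k=8: GGCTTGTG vs GGATAACC ✗.
Only k = 1 is perfect, so the longest perfect 3' overlap is 1.

Longest perfect overlap: 1 complementary base pair; below the dimer-risk threshold (threshold 3).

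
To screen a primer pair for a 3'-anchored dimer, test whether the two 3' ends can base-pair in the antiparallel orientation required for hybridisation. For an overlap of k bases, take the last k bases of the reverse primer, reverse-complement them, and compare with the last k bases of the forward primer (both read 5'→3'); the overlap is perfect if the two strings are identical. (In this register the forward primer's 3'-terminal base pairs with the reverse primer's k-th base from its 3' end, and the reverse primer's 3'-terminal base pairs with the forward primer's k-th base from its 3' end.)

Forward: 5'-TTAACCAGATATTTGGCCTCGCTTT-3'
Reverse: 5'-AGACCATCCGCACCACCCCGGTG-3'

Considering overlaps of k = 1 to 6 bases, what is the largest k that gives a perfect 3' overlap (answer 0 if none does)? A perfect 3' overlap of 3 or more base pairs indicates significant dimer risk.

Longest perfect overlap: 0 complementary base pairs; below the dimer-risk threshold (threshold 3).

Last 6 bases (5'→3') — forward …CGCTTT, reverse …CCGGTG.
Reverse complement of the reverse primer's last 6 bases: CACCGG; its first k bases are the reverse complement of the reverse primer's last k bases, so a perfect k-base overlap needs the forward primer's last k bases to equal them.
Comparing (forward last k vs required): k=1: T vs C ✗; k=2: TT vs CA ✗; k=3: TTT vs CAC ✗; k=4: CTTT vs CACC ✗; k=5: GCTTT vs CACCG ✗; k=6: CGCTTT vs CACCGG ✗.
No overlap length from 1 to 6 is perfect, so the longest perfect 3' overlap is 0.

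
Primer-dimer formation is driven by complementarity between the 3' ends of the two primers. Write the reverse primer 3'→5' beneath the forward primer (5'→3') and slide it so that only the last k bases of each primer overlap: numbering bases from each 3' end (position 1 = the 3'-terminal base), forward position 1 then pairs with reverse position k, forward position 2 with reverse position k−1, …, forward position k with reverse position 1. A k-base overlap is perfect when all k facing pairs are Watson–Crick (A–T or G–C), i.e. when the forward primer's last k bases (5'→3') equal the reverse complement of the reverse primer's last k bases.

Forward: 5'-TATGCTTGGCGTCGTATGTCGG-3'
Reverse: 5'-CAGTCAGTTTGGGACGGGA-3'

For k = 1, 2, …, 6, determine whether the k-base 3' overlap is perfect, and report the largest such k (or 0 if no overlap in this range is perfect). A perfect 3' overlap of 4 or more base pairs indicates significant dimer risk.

Longest perfect overlap: 0 complementary base pairs; below the dimer-risk threshold (threshold 4).

Last 6 bases (5'→3') — forward …TGTCGG, reverse …ACGGGA.
Reverse complement of the reverse primer's last 6 bases: TCCCGT; its first k bases are the reverse complement of the reverse primer's last k bases, so a perfect k-base overlap needs the forward primer's last k bases to equal them.
Comparing (forward last k vs required): k=1: G vs T ✗; k=2: GG vs TC ✗; k=3: CGG vs TCC ✗; k=4: TCGG vs TCCC ✗; k=5: GTCGG vs TCCCG ✗; k=6: TGTCGG vs TCCCGT ✗.
No overlap length from 1 to 6 is perfect, so the longest perfect 3' overlap is 0.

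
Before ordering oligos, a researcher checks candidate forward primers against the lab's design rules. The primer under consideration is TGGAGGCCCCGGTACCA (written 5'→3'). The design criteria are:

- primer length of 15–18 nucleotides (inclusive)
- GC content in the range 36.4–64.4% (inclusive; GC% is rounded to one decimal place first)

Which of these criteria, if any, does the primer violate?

Base counts: A=3, T=2, G=6, C=6 (length 17).
length: length 17 ✓
GC content: GC 12/17 = 70.6%, outside 36.4–64.4% ✗

Fails: GC content.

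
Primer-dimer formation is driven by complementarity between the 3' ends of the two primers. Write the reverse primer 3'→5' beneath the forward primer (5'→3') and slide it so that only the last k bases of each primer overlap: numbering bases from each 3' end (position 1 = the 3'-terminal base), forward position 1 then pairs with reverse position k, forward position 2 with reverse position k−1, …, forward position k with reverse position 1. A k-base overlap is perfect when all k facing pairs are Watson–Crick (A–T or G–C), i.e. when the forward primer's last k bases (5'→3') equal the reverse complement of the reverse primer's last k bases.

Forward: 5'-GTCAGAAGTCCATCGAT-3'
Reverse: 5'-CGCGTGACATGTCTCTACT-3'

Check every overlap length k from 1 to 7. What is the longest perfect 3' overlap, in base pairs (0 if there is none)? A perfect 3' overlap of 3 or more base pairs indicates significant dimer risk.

Last 7 bases (5'→3') — forward …CATCGAT, reverse …CTCTACT.
Reverse complement of the reverse primer's last 7 bases: AGTAGAG; its first k bases are the reverse complement of the reverse primer's last k bases, so a perfect k-base overlap needs the forward primer's last k bases to equal them.
Comparing (forward last k vs required): k=1: T vs A ✗; k=2: AT vs AG ✗; k=3: GAT vs AGT ✗; k=4: CGAT vs AGTA ✗; k=5: TCGAT vs AGTAG ✗; k=6: ATCGAT vs AGTAGA ✗; k=7: CATCGAT vs AGTAGAG ✗.
No overlap length from 1 to 7 is perfect, so the longest perfect 3' overlap is 0.

Longest perfect overlap: 0 complementary base pairs; below the dimer-risk threshold (threshold 3).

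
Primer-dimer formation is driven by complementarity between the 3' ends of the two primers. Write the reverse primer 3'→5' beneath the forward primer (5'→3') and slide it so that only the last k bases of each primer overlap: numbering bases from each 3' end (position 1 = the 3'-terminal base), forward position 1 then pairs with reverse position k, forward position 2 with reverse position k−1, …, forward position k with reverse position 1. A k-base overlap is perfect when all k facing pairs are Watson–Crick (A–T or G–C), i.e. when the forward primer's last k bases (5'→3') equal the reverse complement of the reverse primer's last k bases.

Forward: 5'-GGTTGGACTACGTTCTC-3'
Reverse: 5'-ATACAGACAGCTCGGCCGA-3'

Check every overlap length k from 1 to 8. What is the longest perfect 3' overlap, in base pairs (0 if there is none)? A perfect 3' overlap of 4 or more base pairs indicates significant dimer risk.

Last 8 bases (5'→3') — forward …ACGTTCTC, reverse …TCGGCCGA.
Reverse complement of the reverse primer's last 8 bases: TCGGCCGA; its first k bases are the reverse complement of the reverse primer's last k bases, so a perfect k-base overlap needs the forward primer's last k bases to equal them.
Comparing (forward last k vs required): k=1: C vs T ✗; k=2: TC vs TC ✓; k=3: CTC vs TCG ✗; k=4: TCTC vs TCGG ✗; k=5: TTCTC vs TCGGC ✗; k=6: GTTCTC vs TCGGCC ✗; k=7: CGTTCTC vs TCGGCCG ✗; k=8: ACGTTCTC vs TCGGCCGA ✗.
Only k = 2 is perfect, so the longest perfect 3' overlap is 2.

Longest perfect overlap: 2 complementary base pairs; below the dimer-risk threshold (threshold 4).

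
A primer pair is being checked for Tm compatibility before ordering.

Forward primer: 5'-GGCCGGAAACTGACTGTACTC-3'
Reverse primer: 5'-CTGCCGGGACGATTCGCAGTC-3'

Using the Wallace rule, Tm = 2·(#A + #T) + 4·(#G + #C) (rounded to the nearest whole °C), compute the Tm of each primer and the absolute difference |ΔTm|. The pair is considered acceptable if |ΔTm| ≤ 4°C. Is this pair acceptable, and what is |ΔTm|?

|ΔTm| = 4°C; the pair is acceptable.

Forward: A=5 T=4 G=6 C=6 → Tm = 2·9 + 4·12 = 66°C.
Reverse: A=3 T=4 G=7 C=7 → Tm = 2·7 + 4·14 = 70°C.
|ΔTm| = |66 − 70| = 4°C, ≤ 4°C.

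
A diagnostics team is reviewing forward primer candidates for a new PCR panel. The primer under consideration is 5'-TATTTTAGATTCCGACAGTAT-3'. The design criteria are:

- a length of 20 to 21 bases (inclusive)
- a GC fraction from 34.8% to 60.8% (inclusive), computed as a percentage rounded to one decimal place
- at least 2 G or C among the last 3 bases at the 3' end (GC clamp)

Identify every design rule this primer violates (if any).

Fails: GC content, GC clamp.

Base counts: A=6, T=9, G=3, C=3 (length 21).
length: length 21 ✓
GC content: GC 6/21 = 28.6%, outside 34.8–60.8% ✗
GC clamp: 3' end TAT has 0 G/C, need ≥2 ✗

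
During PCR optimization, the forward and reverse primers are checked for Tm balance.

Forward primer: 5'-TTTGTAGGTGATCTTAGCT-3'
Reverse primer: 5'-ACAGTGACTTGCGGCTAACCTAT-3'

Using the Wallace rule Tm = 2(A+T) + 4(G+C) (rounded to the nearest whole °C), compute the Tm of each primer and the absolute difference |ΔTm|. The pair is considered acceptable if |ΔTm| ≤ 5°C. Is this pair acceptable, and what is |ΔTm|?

|ΔTm| = 16°C; the pair is not acceptable.

Forward: A=3 T=9 G=5 C=2 → Tm = 2·12 + 4·7 = 52°C.
Reverse: A=6 T=6 G=5 C=6 → Tm = 2·12 + 4·11 = 68°C.
|ΔTm| = |52 − 68| = 16°C, > 5°C.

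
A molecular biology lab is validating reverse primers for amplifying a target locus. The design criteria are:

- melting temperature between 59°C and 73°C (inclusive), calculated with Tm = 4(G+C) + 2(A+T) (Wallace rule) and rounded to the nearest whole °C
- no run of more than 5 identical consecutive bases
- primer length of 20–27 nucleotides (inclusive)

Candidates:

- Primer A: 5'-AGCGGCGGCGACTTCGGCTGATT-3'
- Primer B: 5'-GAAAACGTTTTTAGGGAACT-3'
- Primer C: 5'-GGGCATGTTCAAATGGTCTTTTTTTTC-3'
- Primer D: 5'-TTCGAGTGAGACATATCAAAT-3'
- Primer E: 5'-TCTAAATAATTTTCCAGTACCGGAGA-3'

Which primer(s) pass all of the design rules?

Primer E only.

Primer A (23 nt, A=3 T=5 G=9 C=6): Tm = 2·8 + 4·15 = 76°C, outside 59–73°C ✗; longest run = 2 ✓; length 23 ✓ — fails.
Primer B (20 nt, A=7 T=6 G=5 C=2): Tm = 2·13 + 4·7 = 54°C, outside 59–73°C ✗; longest run = 5 ✓; length 20 ✓ — fails.
Primer C (27 nt, A=4 T=13 G=6 C=4): Tm = 2·17 + 4·10 = 74°C, outside 59–73°C ✗; longest run = 8, exceeds 5 ✗; length 27 ✓ — fails.
Primer D (21 nt, A=8 T=6 G=4 C=3): Tm = 2·14 + 4·7 = 56°C, outside 59–73°C ✗; longest run = 3 ✓; length 21 ✓ — fails.
Primer E (26 nt, A=9 T=8 G=4 C=5): Tm = 2·17 + 4·9 = 70°C ✓; longest run = 4 ✓; length 26 ✓ — passes.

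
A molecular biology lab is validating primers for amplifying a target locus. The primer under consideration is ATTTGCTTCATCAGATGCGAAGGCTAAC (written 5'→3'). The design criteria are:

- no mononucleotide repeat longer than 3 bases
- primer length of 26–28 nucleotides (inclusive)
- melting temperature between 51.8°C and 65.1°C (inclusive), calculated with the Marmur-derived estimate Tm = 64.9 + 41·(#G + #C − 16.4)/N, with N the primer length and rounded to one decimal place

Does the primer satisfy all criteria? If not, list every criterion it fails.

Meets all criteria.

Base counts: A=8, T=8, G=6, C=6 (length 28).
homopolymer run: longest run = 3 ✓
length: length 28 ✓
Tm: Tm = 64.9 + 41·(12 − 16.4)/28 = 58.5°C ✓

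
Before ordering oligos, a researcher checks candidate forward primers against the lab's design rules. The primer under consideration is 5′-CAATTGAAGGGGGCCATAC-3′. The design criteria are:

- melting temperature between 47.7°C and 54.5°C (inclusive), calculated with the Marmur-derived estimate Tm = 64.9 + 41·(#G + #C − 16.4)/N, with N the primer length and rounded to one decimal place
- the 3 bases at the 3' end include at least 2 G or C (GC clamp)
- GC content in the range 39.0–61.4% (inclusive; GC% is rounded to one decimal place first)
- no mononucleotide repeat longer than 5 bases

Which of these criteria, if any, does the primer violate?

Fails: GC clamp.

Base counts: A=6, T=3, G=6, C=4 (length 19).
Tm: Tm = 64.9 + 41·(10 − 16.4)/19 = 51.1°C ✓
GC clamp: 3' end TAC has 1 G/C, need ≥2 ✗
GC content: GC 10/19 = 52.6% ✓
homopolymer run: longest run = 5 ✓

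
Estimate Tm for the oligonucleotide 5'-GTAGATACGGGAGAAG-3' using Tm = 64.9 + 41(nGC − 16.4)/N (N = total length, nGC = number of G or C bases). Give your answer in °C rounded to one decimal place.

Base counts: A=6, T=2, G=7, C=1; G+C = 8, N = 16.
Tm = 64.9 + 41·(8 − 16.4)/16 = 64.9 + -344.40/16 = 43.4°C.

43.4°C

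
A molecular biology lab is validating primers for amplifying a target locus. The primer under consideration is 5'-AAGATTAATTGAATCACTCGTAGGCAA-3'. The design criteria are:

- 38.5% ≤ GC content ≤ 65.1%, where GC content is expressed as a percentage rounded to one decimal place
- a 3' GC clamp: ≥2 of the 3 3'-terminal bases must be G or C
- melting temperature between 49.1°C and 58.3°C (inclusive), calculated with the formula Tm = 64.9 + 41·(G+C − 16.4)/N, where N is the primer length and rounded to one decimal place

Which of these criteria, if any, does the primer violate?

Base counts: A=11, T=7, G=5, C=4 (length 27).
GC content: GC 9/27 = 33.3%, outside 38.5–65.1% ✗
GC clamp: 3' end CAA has 1 G/C, need ≥2 ✗
Tm: Tm = 64.9 + 41·(9 − 16.4)/27 = 53.7°C ✓

Fails: GC content, GC clamp.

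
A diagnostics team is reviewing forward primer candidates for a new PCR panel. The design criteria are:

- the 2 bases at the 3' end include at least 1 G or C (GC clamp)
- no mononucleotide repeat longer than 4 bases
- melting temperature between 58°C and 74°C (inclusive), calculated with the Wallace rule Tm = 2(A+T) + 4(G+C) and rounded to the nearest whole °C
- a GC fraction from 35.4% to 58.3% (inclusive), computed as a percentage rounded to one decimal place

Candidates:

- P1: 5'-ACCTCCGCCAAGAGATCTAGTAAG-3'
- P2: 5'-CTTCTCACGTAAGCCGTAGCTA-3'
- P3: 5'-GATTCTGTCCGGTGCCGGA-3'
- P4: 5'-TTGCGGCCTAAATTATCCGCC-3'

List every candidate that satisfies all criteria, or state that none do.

P1 (24 nt, A=8 T=4 G=5 C=7): 3' end AG has 1 G/C ✓; longest run = 2 ✓; Tm = 2·12 + 4·12 = 72°C ✓; GC 12/24 = 50.0% ✓ — passes.
P2 (22 nt, A=5 T=6 G=4 C=7): 3' end TA has 0 G/C, need ≥1 ✗; longest run = 2 ✓; Tm = 2·11 + 4·11 = 66°C ✓; GC 11/22 = 50.0% ✓ — fails.
P3 (19 nt, A=2 T=5 G=7 C=5): 3' end GA has 1 G/C ✓; longest run = 2 ✓; Tm = 2·7 + 4·12 = 62°C ✓; GC 12/19 = 63.2%, outside 35.4–58.3% ✗ — fails.
P4 (21 nt, A=4 T=6 G=4 C=7): 3' end CC has 2 G/C ✓; longest run = 3 ✓; Tm = 2·10 + 4·11 = 64°C ✓; GC 11/21 = 52.4% ✓ — passes.

P1 and P4.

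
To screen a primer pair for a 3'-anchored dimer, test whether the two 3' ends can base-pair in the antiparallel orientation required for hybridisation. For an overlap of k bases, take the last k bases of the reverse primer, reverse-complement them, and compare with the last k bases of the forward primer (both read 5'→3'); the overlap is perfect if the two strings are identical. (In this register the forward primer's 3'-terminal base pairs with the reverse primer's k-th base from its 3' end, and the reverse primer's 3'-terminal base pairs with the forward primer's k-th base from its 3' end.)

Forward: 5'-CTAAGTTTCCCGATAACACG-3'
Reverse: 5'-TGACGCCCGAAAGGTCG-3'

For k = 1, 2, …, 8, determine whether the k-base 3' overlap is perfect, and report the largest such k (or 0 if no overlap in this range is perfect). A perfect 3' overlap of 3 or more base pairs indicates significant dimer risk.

Last 8 bases (5'→3') — forward …ATAACACG, reverse …AAAGGTCG.
Reverse complement of the reverse primer's last 8 bases: CGACCTTT; its first k bases are the reverse complement of the reverse primer's last k bases, so a perfect k-base overlap needs the forward primer's last k bases to equal them.
Comparing (forward last k vs required): k=1: G vs C ✗; k=2: CG vs CG ✓; k=3: ACG vs CGA ✗; k=4: CACG vs CGAC ✗; k=5: ACACG vs CGACC ✗; k=6: AACACG vs CGACCT ✗; k=7: TAACACG vs CGACCTT ✗; k=8: ATAACACG vs CGACCTTT ✗.
Only k = 2 is perfect, so the longest perfect 3' overlap is 2.

Longest perfect overlap: 2 complementary base pairs; below the dimer-risk threshold (threshold 3).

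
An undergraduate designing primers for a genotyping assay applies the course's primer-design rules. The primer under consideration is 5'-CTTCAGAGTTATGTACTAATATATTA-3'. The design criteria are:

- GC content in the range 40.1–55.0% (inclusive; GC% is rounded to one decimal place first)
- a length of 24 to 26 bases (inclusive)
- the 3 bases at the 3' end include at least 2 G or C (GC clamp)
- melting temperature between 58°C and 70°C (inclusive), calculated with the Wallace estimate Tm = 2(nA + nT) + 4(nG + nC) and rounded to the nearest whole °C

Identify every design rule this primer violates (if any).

Base counts: A=9, T=11, G=3, C=3 (length 26).
GC content: GC 6/26 = 23.1%, outside 40.1–55.0% ✗
length: length 26 ✓
GC clamp: 3' end TTA has 0 G/C, need ≥2 ✗
Tm: Tm = 2·20 + 4·6 = 64°C ✓

Fails: GC content, GC clamp.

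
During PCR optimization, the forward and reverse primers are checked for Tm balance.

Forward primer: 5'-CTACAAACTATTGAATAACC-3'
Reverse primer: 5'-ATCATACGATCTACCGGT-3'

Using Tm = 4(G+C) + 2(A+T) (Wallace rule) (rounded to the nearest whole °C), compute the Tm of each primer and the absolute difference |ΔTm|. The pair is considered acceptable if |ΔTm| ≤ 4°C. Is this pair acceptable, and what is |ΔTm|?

Forward: A=9 T=5 G=1 C=5 → Tm = 2·14 + 4·6 = 52°C.
Reverse: A=5 T=5 G=3 C=5 → Tm = 2·10 + 4·8 = 52°C.
|ΔTm| = |52 − 52| = 0°C, ≤ 4°C.

|ΔTm| = 0°C; the pair is acceptable.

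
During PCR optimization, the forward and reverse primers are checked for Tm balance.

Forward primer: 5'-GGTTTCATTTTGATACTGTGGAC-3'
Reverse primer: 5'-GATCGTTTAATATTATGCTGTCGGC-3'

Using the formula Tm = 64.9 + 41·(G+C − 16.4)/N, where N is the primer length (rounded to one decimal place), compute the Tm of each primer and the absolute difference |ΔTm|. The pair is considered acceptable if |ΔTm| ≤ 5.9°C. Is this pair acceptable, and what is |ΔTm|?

Forward: G+C = 9, N = 23 → Tm = 64.9 + 41·(9 − 16.4)/23 = 51.7°C.
Reverse: G+C = 10, N = 25 → Tm = 64.9 + 41·(10 − 16.4)/25 = 54.4°C.
|ΔTm| = |51.7 − 54.4| = 2.7°C, ≤ 5.9°C.

|ΔTm| = 2.7°C; the pair is acceptable.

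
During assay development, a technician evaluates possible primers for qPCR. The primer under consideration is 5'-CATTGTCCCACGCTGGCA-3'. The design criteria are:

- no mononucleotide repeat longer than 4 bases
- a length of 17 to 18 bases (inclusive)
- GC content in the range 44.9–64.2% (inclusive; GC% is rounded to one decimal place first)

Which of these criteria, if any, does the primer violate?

Meets all criteria.

Base counts: A=3, T=4, G=4, C=7 (length 18).
homopolymer run: longest run = 3 ✓
length: length 18 ✓
GC content: GC 11/18 = 61.1% ✓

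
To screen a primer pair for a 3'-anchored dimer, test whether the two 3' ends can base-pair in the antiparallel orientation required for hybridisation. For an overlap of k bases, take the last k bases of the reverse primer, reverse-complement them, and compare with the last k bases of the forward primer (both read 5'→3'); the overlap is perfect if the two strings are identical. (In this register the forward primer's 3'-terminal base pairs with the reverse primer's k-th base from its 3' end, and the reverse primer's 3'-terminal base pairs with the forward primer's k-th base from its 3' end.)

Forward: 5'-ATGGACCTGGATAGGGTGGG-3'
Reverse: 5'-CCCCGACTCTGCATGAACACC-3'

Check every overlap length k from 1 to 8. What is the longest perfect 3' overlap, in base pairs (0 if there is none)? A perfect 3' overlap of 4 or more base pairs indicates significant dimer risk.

Longest perfect overlap: 2 complementary base pairs; below the dimer-risk threshold (threshold 4).

Last 8 bases (5'→3') — forward …AGGGTGGG, reverse …TGAACACC.
Reverse complement of the reverse primer's last 8 bases: GGTGTTCA; its first k bases are the reverse complement of the reverse primer's last k bases, so a perfect k-base overlap needs the forward primer's last k bases to equal them.
Comparing (forward last k vs required): k=1: G vs G ✓; k=2: GG vs GG ✓; k=3: GGG vs GGT ✗; k=4: TGGG vs GGTG ✗; k=5: GTGGG vs GGTGT ✗; k=6: GGTGGG vs GGTGTT ✗; k=7: GGGTGGG vs GGTGTTC ✗; k=8: AGGGTGGG vs GGTGTTCA ✗.
Perfect overlaps at k = 1, 2; the largest is 2.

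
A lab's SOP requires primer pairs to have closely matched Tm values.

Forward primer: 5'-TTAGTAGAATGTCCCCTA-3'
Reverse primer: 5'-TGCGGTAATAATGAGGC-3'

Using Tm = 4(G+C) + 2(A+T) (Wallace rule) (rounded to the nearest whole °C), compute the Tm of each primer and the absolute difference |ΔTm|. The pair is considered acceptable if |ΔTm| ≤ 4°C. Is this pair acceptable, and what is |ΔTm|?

Forward: A=5 T=6 G=3 C=4 → Tm = 2·11 + 4·7 = 50°C.
Reverse: A=5 T=4 G=6 C=2 → Tm = 2·9 + 4·8 = 50°C.
|ΔTm| = |50 − 50| = 0°C, ≤ 4°C.

|ΔTm| = 0°C; the pair is acceptable.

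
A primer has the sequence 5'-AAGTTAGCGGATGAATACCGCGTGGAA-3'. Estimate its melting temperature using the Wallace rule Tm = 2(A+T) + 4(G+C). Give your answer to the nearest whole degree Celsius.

Base counts: A=9, T=5, G=9, C=4 (length 27).
Tm = 2·(9+5) + 4·(9+4) = 2·14 + 4·13 = 28 + 52 = 80°C.

80°C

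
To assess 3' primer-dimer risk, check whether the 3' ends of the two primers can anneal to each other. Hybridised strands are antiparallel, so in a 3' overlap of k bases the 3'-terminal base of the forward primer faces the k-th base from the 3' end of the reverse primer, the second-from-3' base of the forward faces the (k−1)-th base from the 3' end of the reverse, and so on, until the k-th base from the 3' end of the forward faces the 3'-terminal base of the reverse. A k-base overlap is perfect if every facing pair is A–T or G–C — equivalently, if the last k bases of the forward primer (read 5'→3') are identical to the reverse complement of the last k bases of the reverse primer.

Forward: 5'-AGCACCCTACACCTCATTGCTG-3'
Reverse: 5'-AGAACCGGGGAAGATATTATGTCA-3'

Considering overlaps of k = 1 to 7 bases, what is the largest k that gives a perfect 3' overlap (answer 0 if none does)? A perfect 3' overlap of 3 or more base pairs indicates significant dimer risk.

Longest perfect overlap: 2 complementary base pairs; below the dimer-risk threshold (threshold 3).

Last 7 bases (5'→3') — forward …ATTGCTG, reverse …TATGTCA.
Reverse complement of the reverse primer's last 7 bases: TGACATA; its first k bases are the reverse complement of the reverse primer's last k bases, so a perfect k-base overlap needs the forward primer's last k bases to equal them.
Comparing (forward last k vs required): k=1: G vs T ✗; k=2: TG vs TG ✓; k=3: CTG vs TGA ✗; k=4: GCTG vs TGAC ✗; k=5: TGCTG vs TGACA ✗; k=6: TTGCTG vs TGACAT ✗; k=7: ATTGCTG vs TGACATA ✗.
Only k = 2 is perfect, so the longest perfect 3' overlap is 2.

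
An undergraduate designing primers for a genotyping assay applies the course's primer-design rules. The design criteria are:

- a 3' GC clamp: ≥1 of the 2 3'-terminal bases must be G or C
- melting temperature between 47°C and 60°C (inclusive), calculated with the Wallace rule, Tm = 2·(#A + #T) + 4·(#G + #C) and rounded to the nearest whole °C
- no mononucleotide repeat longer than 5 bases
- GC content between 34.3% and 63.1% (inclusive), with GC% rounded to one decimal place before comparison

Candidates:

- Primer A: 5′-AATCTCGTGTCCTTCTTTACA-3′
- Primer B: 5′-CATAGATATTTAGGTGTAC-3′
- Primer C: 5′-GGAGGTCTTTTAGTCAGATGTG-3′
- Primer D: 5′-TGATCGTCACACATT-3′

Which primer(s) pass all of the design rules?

Primer A (21 nt, A=4 T=9 G=2 C=6): 3' end CA has 1 G/C ✓; Tm = 2·13 + 4·8 = 58°C ✓; longest run = 3 ✓; GC 8/21 = 38.1% ✓ — passes.
Primer B (19 nt, A=6 T=7 G=4 C=2): 3' end AC has 1 G/C ✓; Tm = 2·13 + 4·6 = 50°C ✓; longest run = 3 ✓; GC 6/19 = 31.6%, outside 34.3–63.1% ✗ — fails.
Primer C (22 nt, A=4 T=8 G=8 C=2): 3' end TG has 1 G/C ✓; Tm = 2·12 + 4·10 = 64°C, outside 47–60°C ✗; longest run = 4 ✓; GC 10/22 = 45.5% ✓ — fails.
Primer D (15 nt, A=4 T=5 G=2 C=4): 3' end TT has 0 G/C, need ≥1 ✗; Tm = 2·9 + 4·6 = 42°C, outside 47–60°C ✗; longest run = 2 ✓; GC 6/15 = 40.0% ✓ — fails.

Primer A only.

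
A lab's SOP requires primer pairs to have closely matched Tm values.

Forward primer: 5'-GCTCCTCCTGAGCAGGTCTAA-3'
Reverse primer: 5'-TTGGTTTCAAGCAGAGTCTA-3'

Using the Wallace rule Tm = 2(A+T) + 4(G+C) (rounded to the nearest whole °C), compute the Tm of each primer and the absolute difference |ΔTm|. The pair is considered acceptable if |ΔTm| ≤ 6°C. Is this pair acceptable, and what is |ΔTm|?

Forward: A=4 T=5 G=5 C=7 → Tm = 2·9 + 4·12 = 66°C.
Reverse: A=5 T=7 G=5 C=3 → Tm = 2·12 + 4·8 = 56°C.
|ΔTm| = |66 − 56| = 10°C, > 6°C.

|ΔTm| = 10°C; the pair is not acceptable.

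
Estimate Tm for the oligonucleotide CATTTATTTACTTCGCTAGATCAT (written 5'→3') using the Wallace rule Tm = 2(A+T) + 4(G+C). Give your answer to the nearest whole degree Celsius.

62°C

Base counts: A=6, T=11, G=2, C=5 (length 24).
Tm = 2·(6+11) + 4·(2+5) = 2·17 + 4·7 = 34 + 28 = 62°C.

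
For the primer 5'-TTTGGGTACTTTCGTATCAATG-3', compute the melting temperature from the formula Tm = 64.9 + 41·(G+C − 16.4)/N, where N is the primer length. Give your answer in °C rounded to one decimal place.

49.2°C

Base counts: A=4, T=10, G=5, C=3; G+C = 8, N = 22.
Tm = 64.9 + 41·(8 − 16.4)/22 = 64.9 + -344.40/22 = 49.2°C.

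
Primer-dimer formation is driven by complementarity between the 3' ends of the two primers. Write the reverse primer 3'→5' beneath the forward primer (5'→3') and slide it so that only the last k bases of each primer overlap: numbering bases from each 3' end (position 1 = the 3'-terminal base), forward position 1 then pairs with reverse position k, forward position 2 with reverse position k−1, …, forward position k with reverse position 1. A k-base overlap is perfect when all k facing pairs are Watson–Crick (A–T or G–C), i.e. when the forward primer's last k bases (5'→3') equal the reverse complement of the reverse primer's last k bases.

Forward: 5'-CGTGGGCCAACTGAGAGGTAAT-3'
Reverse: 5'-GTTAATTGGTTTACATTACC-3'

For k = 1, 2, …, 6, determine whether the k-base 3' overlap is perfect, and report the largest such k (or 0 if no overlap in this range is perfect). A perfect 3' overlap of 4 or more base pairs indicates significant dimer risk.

Longest perfect overlap: 6 complementary base pairs; significant dimer risk (threshold 4).

Last 6 bases (5'→3') — forward …GGTAAT, reverse …ATTACC.
Reverse complement of the reverse primer's last 6 bases: GGTAAT; its first k bases are the reverse complement of the reverse primer's last k bases, so a perfect k-base overlap needs the forward primer's last k bases to equal them.
Comparing (forward last k vs required): k=1: T vs G ✗; k=2: AT vs GG ✗; k=3: AAT vs GGT ✗; k=4: TAAT vs GGTA ✗; k=5: GTAAT vs GGTAA ✗; k=6: GGTAAT vs GGTAAT ✓.
Only k = 6 is perfect, so the longest perfect 3' overlap is 6.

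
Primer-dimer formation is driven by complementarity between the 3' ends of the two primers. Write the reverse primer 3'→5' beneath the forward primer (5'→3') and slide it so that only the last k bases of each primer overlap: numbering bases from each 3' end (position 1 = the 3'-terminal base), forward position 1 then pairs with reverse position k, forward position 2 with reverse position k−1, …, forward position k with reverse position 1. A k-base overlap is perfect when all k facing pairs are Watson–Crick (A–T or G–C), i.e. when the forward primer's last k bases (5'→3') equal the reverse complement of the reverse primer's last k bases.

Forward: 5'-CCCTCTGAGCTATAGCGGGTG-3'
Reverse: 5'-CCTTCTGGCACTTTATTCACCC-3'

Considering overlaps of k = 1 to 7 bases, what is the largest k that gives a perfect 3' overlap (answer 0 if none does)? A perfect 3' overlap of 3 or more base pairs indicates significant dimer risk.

Longest perfect overlap: 5 complementary base pairs; significant dimer risk (threshold 3).

Last 7 bases (5'→3') — forward …GCGGGTG, reverse …TTCACCC.
Reverse complement of the reverse primer's last 7 bases: GGGTGAA; its first k bases are the reverse complement of the reverse primer's last k bases, so a perfect k-base overlap needs the forward primer's last k bases to equal them.
Comparing (forward last k vs required): k=1: G vs G ✓; k=2: TG vs GG ✗; k=3: GTG vs GGG ✗; k=4: GGTG vs GGGT ✗; k=5: GGGTG vs GGGTG ✓; k=6: CGGGTG vs GGGTGA ✗; k=7: GCGGGTG vs GGGTGAA ✗.
Perfect overlaps at k = 1, 5; the largest is 5.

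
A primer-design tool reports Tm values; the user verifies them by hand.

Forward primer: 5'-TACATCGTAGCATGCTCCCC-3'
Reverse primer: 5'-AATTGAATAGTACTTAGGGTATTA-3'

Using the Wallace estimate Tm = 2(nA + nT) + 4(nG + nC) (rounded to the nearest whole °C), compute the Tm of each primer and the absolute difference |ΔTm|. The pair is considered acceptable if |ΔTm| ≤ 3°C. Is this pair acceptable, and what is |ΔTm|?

Forward: A=4 T=5 G=3 C=8 → Tm = 2·9 + 4·11 = 62°C.
Reverse: A=9 T=9 G=5 C=1 → Tm = 2·18 + 4·6 = 60°C.
|ΔTm| = |62 − 60| = 2°C, ≤ 3°C.

|ΔTm| = 2°C; the pair is acceptable.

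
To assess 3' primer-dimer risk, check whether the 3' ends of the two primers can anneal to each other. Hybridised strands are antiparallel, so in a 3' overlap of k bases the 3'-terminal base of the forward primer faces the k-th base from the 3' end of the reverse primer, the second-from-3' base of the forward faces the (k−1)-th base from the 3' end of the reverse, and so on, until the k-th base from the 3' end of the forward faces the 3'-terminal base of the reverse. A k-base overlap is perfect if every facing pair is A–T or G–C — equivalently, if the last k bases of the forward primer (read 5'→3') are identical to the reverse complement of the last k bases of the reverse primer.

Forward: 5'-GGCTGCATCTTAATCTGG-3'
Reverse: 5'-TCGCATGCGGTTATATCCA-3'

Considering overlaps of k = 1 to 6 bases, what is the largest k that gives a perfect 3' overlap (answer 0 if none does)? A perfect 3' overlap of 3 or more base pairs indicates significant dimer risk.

Last 6 bases (5'→3') — forward …ATCTGG, reverse …TATCCA.
Reverse complement of the reverse primer's last 6 bases: TGGATA; its first k bases are the reverse complement of the reverse primer's last k bases, so a perfect k-base overlap needs the forward primer's last k bases to equal them.
Comparing (forward last k vs required): k=1: G vs T ✗; k=2: GG vs TG ✗; k=3: TGG vs TGG ✓; k=4: CTGG vs TGGA ✗; k=5: TCTGG vs TGGAT ✗; k=6: ATCTGG vs TGGATA ✗.
Only k = 3 is perfect, so the longest perfect 3' overlap is 3.

Longest perfect overlap: 3 complementary base pairs; significant dimer risk (threshold 3).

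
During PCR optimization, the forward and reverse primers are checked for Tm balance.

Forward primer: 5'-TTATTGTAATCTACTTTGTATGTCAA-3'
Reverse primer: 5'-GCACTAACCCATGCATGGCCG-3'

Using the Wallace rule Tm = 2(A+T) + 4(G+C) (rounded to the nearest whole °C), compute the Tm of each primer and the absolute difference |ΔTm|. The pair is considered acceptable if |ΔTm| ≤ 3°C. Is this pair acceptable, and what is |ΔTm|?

Forward: A=7 T=13 G=3 C=3 → Tm = 2·20 + 4·6 = 64°C.
Reverse: A=5 T=3 G=5 C=8 → Tm = 2·8 + 4·13 = 68°C.
|ΔTm| = |64 − 68| = 4°C, > 3°C.

|ΔTm| = 4°C; the pair is not acceptable.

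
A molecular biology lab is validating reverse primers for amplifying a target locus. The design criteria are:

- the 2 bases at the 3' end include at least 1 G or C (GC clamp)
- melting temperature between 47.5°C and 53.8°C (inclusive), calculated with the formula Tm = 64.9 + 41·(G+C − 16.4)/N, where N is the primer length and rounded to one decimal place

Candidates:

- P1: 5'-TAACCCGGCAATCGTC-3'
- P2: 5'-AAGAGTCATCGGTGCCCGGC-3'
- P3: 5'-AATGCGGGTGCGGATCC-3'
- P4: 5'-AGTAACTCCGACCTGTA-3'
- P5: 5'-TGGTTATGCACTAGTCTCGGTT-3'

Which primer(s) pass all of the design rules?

P3 only.

P1 (16 nt, A=4 T=3 G=3 C=6): 3' end TC has 1 G/C ✓; Tm = 64.9 + 41·(9 − 16.4)/16 = 45.9°C, outside 47.5–53.8°C ✗ — fails.
P2 (20 nt, A=4 T=3 G=7 C=6): 3' end GC has 2 G/C ✓; Tm = 64.9 + 41·(13 − 16.4)/20 = 57.9°C, outside 47.5–53.8°C ✗ — fails.
P3 (17 nt, A=3 T=3 G=7 C=4): 3' end CC has 2 G/C ✓; Tm = 64.9 + 41·(11 − 16.4)/17 = 51.9°C ✓ — passes.
P4 (17 nt, A=5 T=4 G=3 C=5): 3' end TA has 0 G/C, need ≥1 ✗; Tm = 64.9 + 41·(8 − 16.4)/17 = 44.6°C, outside 47.5–53.8°C ✗ — fails.
P5 (22 nt, A=3 T=9 G=6 C=4): 3' end TT has 0 G/C, need ≥1 ✗; Tm = 64.9 + 41·(10 − 16.4)/22 = 53.0°C ✓ — fails.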